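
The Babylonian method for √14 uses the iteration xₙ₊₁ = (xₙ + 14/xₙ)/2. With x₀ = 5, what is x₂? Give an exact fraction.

2921/780

x₁ = (5 + 14/5)/2 = 39/10.
x₂ = (39/10 + 14/(39/10))/2 = 2921/780.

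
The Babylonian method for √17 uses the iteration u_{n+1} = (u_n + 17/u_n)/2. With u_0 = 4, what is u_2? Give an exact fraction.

2177/528

u_1 = (4 + 17/4)/2 = 33/8.
u_2 = (33/8 + 17/(33/8))/2 = 2177/528.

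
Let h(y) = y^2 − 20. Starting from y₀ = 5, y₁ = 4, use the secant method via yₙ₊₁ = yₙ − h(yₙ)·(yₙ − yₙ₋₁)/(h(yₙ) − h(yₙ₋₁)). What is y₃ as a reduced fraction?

85/19

h(5) = 5, h(4) = −4. y₂ = 4 − (−4)·(4 − 5)/((−4) − 5) = 40/9.
h(4) = −4, h(40/9) = −20/81. y₃ = (40/9) − (−20/81)·((40/9) − 4)/((−20/81) − (−4)) = 85/19.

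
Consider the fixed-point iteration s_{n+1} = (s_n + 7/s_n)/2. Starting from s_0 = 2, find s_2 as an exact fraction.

233/88

s_1 = (2 + 7/2)/2 = 11/4.
s_2 = (11/4 + 7/(11/4))/2 = 233/88.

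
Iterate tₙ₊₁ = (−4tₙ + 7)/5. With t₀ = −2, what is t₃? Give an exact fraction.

t₁ = (−4·(−2) + 7)/5 = 3.
t₂ = (−4·3 + 7)/5 = −1.
t₃ = (−4·(−1) + 7)/5 = 11/5.

11/5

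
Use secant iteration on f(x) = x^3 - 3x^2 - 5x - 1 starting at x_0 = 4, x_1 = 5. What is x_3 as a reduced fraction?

f(4) = -5, f(5) = 24. x_2 = 5 - 24·(5 - 4)/(24 - (-5)) = 121/29.
f(5) = 24, f(121/29) = -35400/24389. x_3 = (121/29) - (-35400/24389)·((121/29) - 5)/((-35400/24389) - 24) = 13642/3233.

13642/3233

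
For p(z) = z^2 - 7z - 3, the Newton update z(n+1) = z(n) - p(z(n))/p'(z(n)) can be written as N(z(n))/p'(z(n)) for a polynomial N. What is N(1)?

4

p'(z) = 2z - 7.
N(z) = z·p'(z) - p(z) = z·(2z - 7) - (z^2 - 7z - 3) = z^2 + 3.
N(1) = 4.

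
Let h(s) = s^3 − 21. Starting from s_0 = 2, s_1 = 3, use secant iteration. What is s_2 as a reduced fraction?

51/19

h(2) = −13, h(3) = 6. s_2 = 3 − 6·(3 − 2)/(6 − (−13)) = 51/19.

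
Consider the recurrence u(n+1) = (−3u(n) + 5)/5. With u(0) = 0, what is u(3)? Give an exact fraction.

19/25

u(1) = (−3·0 + 5)/5 = 1.
u(2) = (−3·1 + 5)/5 = 2/5.
u(3) = (−3·(2/5) + 5)/5 = 19/25.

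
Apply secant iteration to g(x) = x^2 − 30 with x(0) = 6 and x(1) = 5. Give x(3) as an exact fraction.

126/23

g(6) = 6, g(5) = −5. x(2) = 5 − (−5)·(5 − 6)/((−5) − 6) = 60/11.
g(5) = −5, g(60/11) = −30/121. x(3) = (60/11) − (−30/121)·((60/11) − 5)/((−30/121) − (−5)) = 126/23.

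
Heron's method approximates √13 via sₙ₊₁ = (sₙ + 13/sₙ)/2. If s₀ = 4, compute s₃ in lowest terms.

s₁ = (4 + 13/4)/2 = 29/8.
s₂ = (29/8 + 13/(29/8))/2 = 1673/464.
s₃ = (1673/464 + 13/(1673/464))/2 = 5597777/1552544.

5597777/1552544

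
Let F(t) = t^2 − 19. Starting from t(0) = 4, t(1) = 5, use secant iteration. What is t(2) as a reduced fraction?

13/3

F(4) = −3, F(5) = 6. t(2) = 5 − 6·(5 − 4)/(6 − (−3)) = 13/3.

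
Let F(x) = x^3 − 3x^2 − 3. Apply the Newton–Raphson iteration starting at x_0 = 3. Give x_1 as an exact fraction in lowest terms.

F'(x) = 3x^2 − 6x.
F(3) = −3, F'(3) = 9, so x_1 = 3 − (−3)/9 = 10/3.

10/3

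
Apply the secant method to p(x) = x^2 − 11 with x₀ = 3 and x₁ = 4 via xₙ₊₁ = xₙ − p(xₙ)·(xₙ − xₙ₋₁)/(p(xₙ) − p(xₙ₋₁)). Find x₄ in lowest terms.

p(3) = −2, p(4) = 5. x₂ = 4 − 5·(4 − 3)/(5 − (−2)) = 23/7.
p(4) = 5, p(23/7) = −10/49. x₃ = (23/7) − (−10/49)·((23/7) − 4)/((−10/49) − 5) = 169/51.
p(23/7) = −10/49, p(169/51) = −50/2601. x₄ = (169/51) − (−50/2601)·((169/51) − (23/7))/((−50/2601) − (−10/49)) = 3907/1178.

3907/1178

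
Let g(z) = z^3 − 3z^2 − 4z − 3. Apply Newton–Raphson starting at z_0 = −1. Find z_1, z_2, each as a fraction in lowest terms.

z_1 = −2/5, z_2 = −299/140

g'(z) = 3z^2 − 6z − 4.
g(−1) = −3, g'(−1) = 5, so z_1 = (−1) − (−3)/5 = −2/5.
g(−2/5) = −243/125, g'(−2/5) = −28/25, so z_2 = (−2/5) − (−243/125)/(−28/25) = −299/140.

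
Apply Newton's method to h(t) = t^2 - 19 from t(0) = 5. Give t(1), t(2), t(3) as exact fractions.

t(1) = 22/5, t(2) = 959/220, t(3) = 1839281/421960

h'(t) = 2t.
h(5) = 6, h'(5) = 10, so t(1) = 5 - 6/10 = 22/5.
h(22/5) = 9/25, h'(22/5) = 44/5, so t(2) = (22/5) - (9/25)/(44/5) = 959/220.
h(959/220) = 81/48400, h'(959/220) = 959/110, so t(3) = (959/220) - (81/48400)/(959/110) = 1839281/421960.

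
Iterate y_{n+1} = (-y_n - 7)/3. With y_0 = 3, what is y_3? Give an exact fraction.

y_1 = (-3 - 7)/3 = -10/3.
y_2 = (-(-10/3) - 7)/3 = -11/9.
y_3 = (-(-11/9) - 7)/3 = -52/27.

-52/27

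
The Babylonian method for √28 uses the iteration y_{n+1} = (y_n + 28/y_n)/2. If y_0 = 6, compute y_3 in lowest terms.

y_1 = (6 + 28/6)/2 = 16/3.
y_2 = (16/3 + 28/(16/3))/2 = 127/24.
y_3 = (127/24 + 28/(127/24))/2 = 32257/6096.

32257/6096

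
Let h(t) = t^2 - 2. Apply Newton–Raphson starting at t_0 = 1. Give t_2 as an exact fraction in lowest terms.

h'(t) = 2t.
h(1) = -1, h'(1) = 2, so t_1 = 1 - (-1)/2 = 3/2.
h(3/2) = 1/4, h'(3/2) = 3, so t_2 = (3/2) - (1/4)/3 = 17/12.

17/12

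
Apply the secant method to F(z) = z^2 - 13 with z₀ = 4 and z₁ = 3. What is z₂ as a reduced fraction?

25/7

F(4) = 3, F(3) = -4. z₂ = 3 - (-4)·(3 - 4)/((-4) - 3) = 25/7.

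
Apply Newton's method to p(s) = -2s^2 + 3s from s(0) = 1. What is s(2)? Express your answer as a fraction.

p'(s) = -4s + 3.
p(1) = 1, p'(1) = -1, so s(1) = 1 - 1/(-1) = 2.
p(2) = -2, p'(2) = -5, so s(2) = 2 - (-2)/(-5) = 8/5.

8/5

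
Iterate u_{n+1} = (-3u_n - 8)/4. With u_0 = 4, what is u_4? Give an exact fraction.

31/64

u_1 = (-3·4 - 8)/4 = -5.
u_2 = (-3·(-5) - 8)/4 = 7/4.
u_3 = (-3·(7/4) - 8)/4 = -53/16.
u_4 = (-3·(-53/16) - 8)/4 = 31/64.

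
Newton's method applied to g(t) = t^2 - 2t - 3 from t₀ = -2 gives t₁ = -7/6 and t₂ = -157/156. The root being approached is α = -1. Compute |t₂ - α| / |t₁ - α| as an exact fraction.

1/26

t₁ - α = -7/6 - (-1) = -7/6 + 1 = -1/6, so |t₁ - α| = 1/6.
t₂ - α = -157/156 - (-1) = -157/156 + 1 = -1/156, so |t₂ - α| = 1/156.
Ratio = (1/156) / (1/6) = 1/26.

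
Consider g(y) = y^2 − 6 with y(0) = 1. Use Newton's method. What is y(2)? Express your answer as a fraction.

g'(y) = 2y.
g(1) = −5, g'(1) = 2, so y(1) = 1 − (−5)/2 = 7/2.
g(7/2) = 25/4, g'(7/2) = 7, so y(2) = (7/2) − (25/4)/7 = 73/28.

73/28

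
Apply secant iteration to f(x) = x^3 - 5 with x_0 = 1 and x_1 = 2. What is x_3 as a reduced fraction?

265/157

f(1) = -4, f(2) = 3. x_2 = 2 - 3·(2 - 1)/(3 - (-4)) = 11/7.
f(2) = 3, f(11/7) = -384/343. x_3 = (11/7) - (-384/343)·((11/7) - 2)/((-384/343) - 3) = 265/157.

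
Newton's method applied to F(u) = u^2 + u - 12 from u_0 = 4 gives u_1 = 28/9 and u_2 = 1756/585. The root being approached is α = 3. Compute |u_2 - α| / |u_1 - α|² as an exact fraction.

9/65

u_1 - α = 28/9 - 3 = 1/9, so |u_1 - α| = 1/9.
u_2 - α = 1756/585 - 3 = 1/585, so |u_2 - α| = 1/585.
|u_1 - α|² = 1/81.
Ratio = (1/585) / (1/81) = 9/65.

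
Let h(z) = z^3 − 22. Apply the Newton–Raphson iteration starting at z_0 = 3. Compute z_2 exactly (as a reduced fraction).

h'(z) = 3z^2.
h(3) = 5, h'(3) = 27, so z_1 = 3 − 5/27 = 76/27.
h(76/27) = 5950/19683, h'(76/27) = 5776/243, so z_2 = (76/27) − (5950/19683)/(5776/243) = 655489/233928.

655489/233928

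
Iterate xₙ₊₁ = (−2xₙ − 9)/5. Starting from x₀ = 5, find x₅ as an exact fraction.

−4219/3125

x₁ = (−2·5 − 9)/5 = −19/5.
x₂ = (−2·(−19/5) − 9)/5 = −7/25.
x₃ = (−2·(−7/25) − 9)/5 = −211/125.
x₄ = (−2·(−211/125) − 9)/5 = −703/625.
x₅ = (−2·(−703/625) − 9)/5 = −4219/3125.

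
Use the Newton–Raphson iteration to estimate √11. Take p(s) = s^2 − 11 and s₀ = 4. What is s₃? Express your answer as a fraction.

p'(s) = 2s.
p(4) = 5, p'(4) = 8, so s₁ = 4 − 5/8 = 27/8.
p(27/8) = 25/64, p'(27/8) = 27/4, so s₂ = (27/8) − (25/64)/(27/4) = 1433/432.
p(1433/432) = 625/186624, p'(1433/432) = 1433/216, so s₃ = (1433/432) − (625/186624)/(1433/216) = 4106353/1238112.

4106353/1238112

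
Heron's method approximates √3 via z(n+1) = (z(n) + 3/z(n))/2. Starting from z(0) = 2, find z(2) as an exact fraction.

z(1) = (2 + 3/2)/2 = 7/4.
z(2) = (7/4 + 3/(7/4))/2 = 97/56.

97/56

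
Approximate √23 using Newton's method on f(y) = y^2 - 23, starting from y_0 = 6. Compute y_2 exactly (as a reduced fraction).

6793/1416

f'(y) = 2y.
f(6) = 13, f'(6) = 12, so y_1 = 6 - 13/12 = 59/12.
f(59/12) = 169/144, f'(59/12) = 59/6, so y_2 = (59/12) - (169/144)/(59/6) = 6793/1416.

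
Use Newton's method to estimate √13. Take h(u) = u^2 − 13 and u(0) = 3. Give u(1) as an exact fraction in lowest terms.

11/3

h'(u) = 2u.
h(3) = −4, h'(3) = 6, so u(1) = 3 − (−4)/6 = 11/3.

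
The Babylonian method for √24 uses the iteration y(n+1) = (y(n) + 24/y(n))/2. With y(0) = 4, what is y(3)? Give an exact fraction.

4801/980

y(1) = (4 + 24/4)/2 = 5.
y(2) = (5 + 24/5)/2 = 49/10.
y(3) = (49/10 + 24/(49/10))/2 = 4801/980.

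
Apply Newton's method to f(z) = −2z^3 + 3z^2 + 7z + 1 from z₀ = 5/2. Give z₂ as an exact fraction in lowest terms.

8610029/3061250

f'(z) = −6z^2 + 6z + 7.
f(5/2) = 6, f'(5/2) = −31/2, so z₁ = (5/2) − 6/(−31/2) = 179/62.
f(179/62) = −57024/29791, f'(179/62) = −49375/1922, so z₂ = (179/62) − (−57024/29791)/(−49375/1922) = 8610029/3061250.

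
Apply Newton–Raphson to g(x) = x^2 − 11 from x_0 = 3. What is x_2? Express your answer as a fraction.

199/60

g'(x) = 2x.
g(3) = −2, g'(3) = 6, so x_1 = 3 − (−2)/6 = 10/3.
g(10/3) = 1/9, g'(10/3) = 20/3, so x_2 = (10/3) − (1/9)/(20/3) = 199/60.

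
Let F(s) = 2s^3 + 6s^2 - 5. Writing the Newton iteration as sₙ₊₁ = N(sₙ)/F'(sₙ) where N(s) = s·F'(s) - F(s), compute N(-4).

-155

F'(s) = 6s^2 + 12s.
N(s) = s·F'(s) - F(s) = s·(6s^2 + 12s) - (2s^3 + 6s^2 - 5) = 4s^3 + 6s^2 + 5.
N(-4) = -155.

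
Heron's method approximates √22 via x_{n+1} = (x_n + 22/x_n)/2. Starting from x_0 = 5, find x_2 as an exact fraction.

x_1 = (5 + 22/5)/2 = 47/10.
x_2 = (47/10 + 22/(47/10))/2 = 4409/940.

4409/940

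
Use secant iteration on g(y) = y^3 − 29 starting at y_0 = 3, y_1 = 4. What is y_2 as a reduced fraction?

113/37

g(3) = −2, g(4) = 35. y_2 = 4 − 35·(4 − 3)/(35 − (−2)) = 113/37.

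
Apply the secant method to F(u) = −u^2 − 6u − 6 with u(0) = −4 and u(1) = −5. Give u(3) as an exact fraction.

−52/11

F(−4) = 2, F(−5) = −1. u(2) = (−5) − (−1)·((−5) − (−4))/((−1) − 2) = −14/3.
F(−5) = −1, F(−14/3) = 2/9. u(3) = (−14/3) − (2/9)·((−14/3) − (−5))/((2/9) − (−1)) = −52/11.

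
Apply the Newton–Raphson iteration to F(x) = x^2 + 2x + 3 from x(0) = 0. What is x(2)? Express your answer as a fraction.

3/4

F'(x) = 2x + 2.
F(0) = 3, F'(0) = 2, so x(1) = 0 - 3/2 = -3/2.
F(-3/2) = 9/4, F'(-3/2) = -1, so x(2) = (-3/2) - (9/4)/(-1) = 3/4.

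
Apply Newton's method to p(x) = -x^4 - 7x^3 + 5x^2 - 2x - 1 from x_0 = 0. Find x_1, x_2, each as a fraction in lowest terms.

p'(x) = -4x^3 - 21x^2 + 10x - 2.
p(0) = -1, p'(0) = -2, so x_1 = 0 - (-1)/(-2) = -1/2.
p(-1/2) = 33/16, p'(-1/2) = -47/4, so x_2 = (-1/2) - (33/16)/(-47/4) = -61/188.

x_1 = -1/2, x_2 = -61/188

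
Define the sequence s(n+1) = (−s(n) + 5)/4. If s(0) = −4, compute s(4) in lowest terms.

s(1) = (−(−4) + 5)/4 = 9/4.
s(2) = (−(9/4) + 5)/4 = 11/16.
s(3) = (−(11/16) + 5)/4 = 69/64.
s(4) = (−(69/64) + 5)/4 = 251/256.

251/256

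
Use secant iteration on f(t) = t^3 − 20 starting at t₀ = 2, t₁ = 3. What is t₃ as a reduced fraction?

f(2) = −12, f(3) = 7. t₂ = 3 − 7·(3 − 2)/(7 − (−12)) = 50/19.
f(3) = 7, f(50/19) = −12180/6859. t₃ = (50/19) − (−12180/6859)·((50/19) − 3)/((−12180/6859) − 7) = 23270/8599.

23270/8599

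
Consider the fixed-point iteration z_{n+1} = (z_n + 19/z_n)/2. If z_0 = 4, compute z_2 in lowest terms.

2441/560

z_1 = (4 + 19/4)/2 = 35/8.
z_2 = (35/8 + 19/(35/8))/2 = 2441/560.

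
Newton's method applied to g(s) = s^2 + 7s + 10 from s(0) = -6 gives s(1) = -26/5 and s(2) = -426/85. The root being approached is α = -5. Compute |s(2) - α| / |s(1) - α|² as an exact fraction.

5/17

s(1) - α = -26/5 - (-5) = -26/5 + 5 = -1/5, so |s(1) - α| = 1/5.
s(2) - α = -426/85 - (-5) = -426/85 + 5 = -1/85, so |s(2) - α| = 1/85.
|s(1) - α|² = 1/25.
Ratio = (1/85) / (1/25) = 5/17.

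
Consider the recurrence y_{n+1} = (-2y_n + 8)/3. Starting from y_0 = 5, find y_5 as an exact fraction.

y_1 = (-2·5 + 8)/3 = -2/3.
y_2 = (-2·(-2/3) + 8)/3 = 28/9.
y_3 = (-2·(28/9) + 8)/3 = 16/27.
y_4 = (-2·(16/27) + 8)/3 = 184/81.
y_5 = (-2·(184/81) + 8)/3 = 280/243.

280/243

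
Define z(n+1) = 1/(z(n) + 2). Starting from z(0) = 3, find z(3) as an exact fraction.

z(1) = 1/(3 + 2) = 1/5.
z(2) = 1/(1/5 + 2) = 5/11.
z(3) = 1/(5/11 + 2) = 11/27.

11/27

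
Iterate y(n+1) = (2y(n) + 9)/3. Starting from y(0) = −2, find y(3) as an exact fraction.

155/27

y(1) = (2·(−2) + 9)/3 = 5/3.
y(2) = (2·(5/3) + 9)/3 = 37/9.
y(3) = (2·(37/9) + 9)/3 = 155/27.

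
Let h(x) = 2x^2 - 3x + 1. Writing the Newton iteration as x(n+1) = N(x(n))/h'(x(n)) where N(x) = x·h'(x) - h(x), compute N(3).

17

h'(x) = 4x - 3.
N(x) = x·h'(x) - h(x) = x·(4x - 3) - (2x^2 - 3x + 1) = 2x^2 - 1.
N(3) = 17.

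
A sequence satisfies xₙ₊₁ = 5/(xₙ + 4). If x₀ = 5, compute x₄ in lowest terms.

x₁ = 5/(5 + 4) = 5/9.
x₂ = 5/(5/9 + 4) = 45/41.
x₃ = 5/(45/41 + 4) = 205/209.
x₄ = 5/(205/209 + 4) = 1045/1041.

1045/1041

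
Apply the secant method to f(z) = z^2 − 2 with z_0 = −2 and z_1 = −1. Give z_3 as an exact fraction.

−10/7

f(−2) = 2, f(−1) = −1. z_2 = (−1) − (−1)·((−1) − (−2))/((−1) − 2) = −4/3.
f(−1) = −1, f(−4/3) = −2/9. z_3 = (−4/3) − (−2/9)·((−4/3) − (−1))/((−2/9) − (−1)) = −10/7.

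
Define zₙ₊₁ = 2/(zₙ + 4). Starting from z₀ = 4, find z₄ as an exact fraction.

z₁ = 2/(4 + 4) = 1/4.
z₂ = 2/(1/4 + 4) = 8/17.
z₃ = 2/(8/17 + 4) = 17/38.
z₄ = 2/(17/38 + 4) = 76/169.

76/169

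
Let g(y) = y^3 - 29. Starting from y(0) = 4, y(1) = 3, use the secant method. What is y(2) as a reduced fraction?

113/37

g(4) = 35, g(3) = -2. y(2) = 3 - (-2)·(3 - 4)/((-2) - 35) = 113/37.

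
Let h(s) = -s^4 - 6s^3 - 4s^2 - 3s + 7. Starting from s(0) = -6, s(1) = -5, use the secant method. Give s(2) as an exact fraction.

h(-6) = -119, h(-5) = 47. s(2) = (-5) - 47·((-5) - (-6))/(47 - (-119)) = -877/166.

-877/166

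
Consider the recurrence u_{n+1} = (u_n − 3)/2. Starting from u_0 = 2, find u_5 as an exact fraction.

u_1 = (2 − 3)/2 = −1/2.
u_2 = ((−1/2) − 3)/2 = −7/4.
u_3 = ((−7/4) − 3)/2 = −19/8.
u_4 = ((−19/8) − 3)/2 = −43/16.
u_5 = ((−43/16) − 3)/2 = −91/32.

−91/32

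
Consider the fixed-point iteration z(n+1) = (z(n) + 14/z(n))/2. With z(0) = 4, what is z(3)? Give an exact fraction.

403201/107760

z(1) = (4 + 14/4)/2 = 15/4.
z(2) = (15/4 + 14/(15/4))/2 = 449/120.
z(3) = (449/120 + 14/(449/120))/2 = 403201/107760.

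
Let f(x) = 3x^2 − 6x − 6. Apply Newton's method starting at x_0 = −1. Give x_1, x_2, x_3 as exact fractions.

f'(x) = 6x − 6.
f(−1) = 3, f'(−1) = −12, so x_1 = (−1) − 3/(−12) = −3/4.
f(−3/4) = 3/16, f'(−3/4) = −21/2, so x_2 = (−3/4) − (3/16)/(−21/2) = −41/56.
f(−41/56) = 3/3136, f'(−41/56) = −291/28, so x_3 = (−41/56) − (3/3136)/(−291/28) = −7953/10864.

x_1 = −3/4, x_2 = −41/56, x_3 = −7953/10864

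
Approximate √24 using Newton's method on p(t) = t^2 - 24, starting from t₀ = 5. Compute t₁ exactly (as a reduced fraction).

p'(t) = 2t.
p(5) = 1, p'(5) = 10, so t₁ = 5 - 1/10 = 49/10.

49/10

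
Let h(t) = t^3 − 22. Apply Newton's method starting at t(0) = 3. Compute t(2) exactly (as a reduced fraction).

h'(t) = 3t^2.
h(3) = 5, h'(3) = 27, so t(1) = 3 − 5/27 = 76/27.
h(76/27) = 5950/19683, h'(76/27) = 5776/243, so t(2) = (76/27) − (5950/19683)/(5776/243) = 655489/233928.

655489/233928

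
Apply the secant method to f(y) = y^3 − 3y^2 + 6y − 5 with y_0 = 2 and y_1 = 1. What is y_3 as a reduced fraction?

f(2) = 3, f(1) = −1. y_2 = 1 − (−1)·(1 − 2)/((−1) − 3) = 5/4.
f(1) = −1, f(5/4) = −15/64. y_3 = (5/4) − (−15/64)·((5/4) − 1)/((−15/64) − (−1)) = 65/49.

65/49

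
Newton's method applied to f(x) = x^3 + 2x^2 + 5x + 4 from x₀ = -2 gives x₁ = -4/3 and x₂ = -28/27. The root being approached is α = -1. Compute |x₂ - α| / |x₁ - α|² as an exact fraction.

1/3

x₁ - α = -4/3 - (-1) = -4/3 + 1 = -1/3, so |x₁ - α| = 1/3.
x₂ - α = -28/27 - (-1) = -28/27 + 1 = -1/27, so |x₂ - α| = 1/27.
|x₁ - α|² = 1/9.
Ratio = (1/27) / (1/9) = 1/3.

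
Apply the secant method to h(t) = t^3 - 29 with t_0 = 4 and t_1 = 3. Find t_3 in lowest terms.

115637/37633

h(4) = 35, h(3) = -2. t_2 = 3 - (-2)·(3 - 4)/((-2) - 35) = 113/37.
h(3) = -2, h(113/37) = -26040/50653. t_3 = (113/37) - (-26040/50653)·((113/37) - 3)/((-26040/50653) - (-2)) = 115637/37633.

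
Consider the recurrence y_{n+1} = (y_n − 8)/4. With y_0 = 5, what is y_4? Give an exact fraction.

−675/256

y_1 = (5 − 8)/4 = −3/4.
y_2 = ((−3/4) − 8)/4 = −35/16.
y_3 = ((−35/16) − 8)/4 = −163/64.
y_4 = ((−163/64) − 8)/4 = −675/256.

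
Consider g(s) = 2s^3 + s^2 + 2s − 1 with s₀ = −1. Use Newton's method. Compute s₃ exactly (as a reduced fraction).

16517/42849

g'(s) = 6s^2 + 2s + 2.
g(−1) = −4, g'(−1) = 6, so s₁ = (−1) − (−4)/6 = −1/3.
g(−1/3) = −44/27, g'(−1/3) = 2, so s₂ = (−1/3) − (−44/27)/2 = 13/27.
g(13/27) = 8228/19683, g'(13/27) = 1058/243, so s₃ = (13/27) − (8228/19683)/(1058/243) = 16517/42849.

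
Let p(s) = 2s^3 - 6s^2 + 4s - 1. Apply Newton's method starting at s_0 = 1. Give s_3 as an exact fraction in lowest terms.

p'(s) = 6s^2 - 12s + 4.
p(1) = -1, p'(1) = -2, so s_1 = 1 - (-1)/(-2) = 1/2.
p(1/2) = -1/4, p'(1/2) = -1/2, so s_2 = (1/2) - (-1/4)/(-1/2) = 0.
p(0) = -1, p'(0) = 4, so s_3 = 0 - (-1)/4 = 1/4.

1/4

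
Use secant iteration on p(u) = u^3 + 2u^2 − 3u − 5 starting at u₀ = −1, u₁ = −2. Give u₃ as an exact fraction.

−2/3

p(−1) = −1, p(−2) = 1. u₂ = (−2) − 1·((−2) − (−1))/(1 − (−1)) = −3/2.
p(−2) = 1, p(−3/2) = 5/8. u₃ = (−3/2) − (5/8)·((−3/2) − (−2))/((5/8) − 1) = −2/3.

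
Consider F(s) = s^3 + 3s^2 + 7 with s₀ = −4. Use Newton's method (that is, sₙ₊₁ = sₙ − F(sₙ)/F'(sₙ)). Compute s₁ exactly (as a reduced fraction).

−29/8

F'(s) = 3s^2 + 6s.
F(−4) = −9, F'(−4) = 24, so s₁ = (−4) − (−9)/24 = −29/8.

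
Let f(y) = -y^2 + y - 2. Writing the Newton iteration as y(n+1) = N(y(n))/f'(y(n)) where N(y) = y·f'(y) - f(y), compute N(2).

f'(y) = -2y + 1.
N(y) = y·f'(y) - f(y) = y·(-2y + 1) - (-y^2 + y - 2) = -y^2 + 2.
N(2) = -2.

-2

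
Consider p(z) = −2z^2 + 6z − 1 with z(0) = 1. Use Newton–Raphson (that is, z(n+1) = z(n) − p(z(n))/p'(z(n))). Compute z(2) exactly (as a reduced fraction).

1/16

p'(z) = −4z + 6.
p(1) = 3, p'(1) = 2, so z(1) = 1 − 3/2 = −1/2.
p(−1/2) = −9/2, p'(−1/2) = 8, so z(2) = (−1/2) − (−9/2)/8 = 1/16.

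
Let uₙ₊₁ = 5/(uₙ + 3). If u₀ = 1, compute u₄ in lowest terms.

355/298

u₁ = 5/(1 + 3) = 5/4.
u₂ = 5/(5/4 + 3) = 20/17.
u₃ = 5/(20/17 + 3) = 85/71.
u₄ = 5/(85/71 + 3) = 355/298.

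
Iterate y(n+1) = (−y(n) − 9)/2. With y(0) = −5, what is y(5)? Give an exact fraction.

y(1) = (−(−5) − 9)/2 = −2.
y(2) = (−(−2) − 9)/2 = −7/2.
y(3) = (−(−7/2) − 9)/2 = −11/4.
y(4) = (−(−11/4) − 9)/2 = −25/8.
y(5) = (−(−25/8) − 9)/2 = −47/16.

−47/16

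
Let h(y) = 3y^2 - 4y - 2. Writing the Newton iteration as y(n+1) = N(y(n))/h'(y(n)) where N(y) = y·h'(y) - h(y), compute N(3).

29

h'(y) = 6y - 4.
N(y) = y·h'(y) - h(y) = y·(6y - 4) - (3y^2 - 4y - 2) = 3y^2 + 2.
N(3) = 29.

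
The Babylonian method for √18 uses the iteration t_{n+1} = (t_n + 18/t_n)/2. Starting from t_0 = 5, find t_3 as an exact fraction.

26628001/6276280

t_1 = (5 + 18/5)/2 = 43/10.
t_2 = (43/10 + 18/(43/10))/2 = 3649/860.
t_3 = (3649/860 + 18/(3649/860))/2 = 26628001/6276280.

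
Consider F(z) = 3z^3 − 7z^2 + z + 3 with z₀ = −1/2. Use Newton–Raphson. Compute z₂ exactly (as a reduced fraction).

F'(z) = 9z^2 − 14z + 1.
F(−1/2) = 3/8, F'(−1/2) = 41/4, so z₁ = (−1/2) − (3/8)/(41/4) = −22/41.
F(−22/41) = −1071/68921, F'(−22/41) = 18665/1681, so z₂ = (−22/41) − (−1071/68921)/(18665/1681) = −409559/765265.

−409559/765265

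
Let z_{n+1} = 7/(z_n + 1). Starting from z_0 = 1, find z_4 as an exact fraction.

z_1 = 7/(1 + 1) = 7/2.
z_2 = 7/(7/2 + 1) = 14/9.
z_3 = 7/(14/9 + 1) = 63/23.
z_4 = 7/(63/23 + 1) = 161/86.

161/86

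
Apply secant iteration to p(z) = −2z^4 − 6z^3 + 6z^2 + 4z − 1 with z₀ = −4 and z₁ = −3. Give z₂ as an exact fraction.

p(−4) = −49, p(−3) = 41. z₂ = (−3) − 41·((−3) − (−4))/(41 − (−49)) = −311/90.

−311/90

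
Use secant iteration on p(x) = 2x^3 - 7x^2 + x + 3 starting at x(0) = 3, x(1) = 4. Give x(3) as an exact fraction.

14721/4652

p(3) = -3, p(4) = 23. x(2) = 4 - 23·(4 - 3)/(23 - (-3)) = 81/26.
p(4) = 23, p(81/26) = -2967/2197. x(3) = (81/26) - (-2967/2197)·((81/26) - 4)/((-2967/2197) - 23) = 14721/4652.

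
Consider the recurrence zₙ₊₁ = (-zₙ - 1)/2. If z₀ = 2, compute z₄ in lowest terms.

z₁ = (-2 - 1)/2 = -3/2.
z₂ = (-(-3/2) - 1)/2 = 1/4.
z₃ = (-(1/4) - 1)/2 = -5/8.
z₄ = (-(-5/8) - 1)/2 = -3/16.

-3/16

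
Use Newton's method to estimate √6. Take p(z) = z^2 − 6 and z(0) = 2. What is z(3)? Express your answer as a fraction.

p'(z) = 2z.
p(2) = −2, p'(2) = 4, so z(1) = 2 − (−2)/4 = 5/2.
p(5/2) = 1/4, p'(5/2) = 5, so z(2) = (5/2) − (1/4)/5 = 49/20.
p(49/20) = 1/400, p'(49/20) = 49/10, so z(3) = (49/20) − (1/400)/(49/10) = 4801/1960.

4801/1960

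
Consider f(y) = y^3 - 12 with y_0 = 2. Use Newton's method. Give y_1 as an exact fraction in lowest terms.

f'(y) = 3y^2.
f(2) = -4, f'(2) = 12, so y_1 = 2 - (-4)/12 = 7/3.

7/3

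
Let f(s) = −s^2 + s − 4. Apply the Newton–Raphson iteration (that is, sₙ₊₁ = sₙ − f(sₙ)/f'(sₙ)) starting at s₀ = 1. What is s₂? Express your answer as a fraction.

f'(s) = −2s + 1.
f(1) = −4, f'(1) = −1, so s₁ = 1 − (−4)/(−1) = −3.
f(−3) = −16, f'(−3) = 7, so s₂ = (−3) − (−16)/7 = −5/7.

−5/7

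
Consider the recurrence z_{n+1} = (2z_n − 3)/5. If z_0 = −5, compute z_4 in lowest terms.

z_1 = (2·(−5) − 3)/5 = −13/5.
z_2 = (2·(−13/5) − 3)/5 = −41/25.
z_3 = (2·(−41/25) − 3)/5 = −157/125.
z_4 = (2·(−157/125) − 3)/5 = −689/625.

−689/625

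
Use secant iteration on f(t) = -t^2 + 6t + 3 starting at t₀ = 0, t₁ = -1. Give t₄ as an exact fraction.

f(0) = 3, f(-1) = -4. t₂ = (-1) - (-4)·((-1) - 0)/((-4) - 3) = -3/7.
f(-1) = -4, f(-3/7) = 12/49. t₃ = (-3/7) - (12/49)·((-3/7) - (-1))/((12/49) - (-4)) = -6/13.
f(-3/7) = 12/49, f(-6/13) = 3/169. t₄ = (-6/13) - (3/169)·((-6/13) - (-3/7))/((3/169) - (12/49)) = -97/209.

-97/209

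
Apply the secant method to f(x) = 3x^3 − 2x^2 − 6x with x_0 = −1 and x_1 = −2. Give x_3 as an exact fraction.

f(−1) = 1, f(−2) = −20. x_2 = (−2) − (−20)·((−2) − (−1))/((−20) − 1) = −22/21.
f(−2) = −20, f(−22/21) = 220/343. x_3 = (−22/21) − (220/343)·((−22/21) − (−2))/((220/343) − (−20)) = −572/531.

−572/531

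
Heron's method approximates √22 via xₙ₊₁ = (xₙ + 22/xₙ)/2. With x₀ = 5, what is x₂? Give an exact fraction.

x₁ = (5 + 22/5)/2 = 47/10.
x₂ = (47/10 + 22/(47/10))/2 = 4409/940.

4409/940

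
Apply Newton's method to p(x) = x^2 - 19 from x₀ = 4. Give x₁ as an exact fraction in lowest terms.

35/8

p'(x) = 2x.
p(4) = -3, p'(4) = 8, so x₁ = 4 - (-3)/8 = 35/8.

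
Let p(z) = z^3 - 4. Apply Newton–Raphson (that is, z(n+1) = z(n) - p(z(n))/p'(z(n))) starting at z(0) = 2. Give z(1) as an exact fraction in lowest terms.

p'(z) = 3z^2.
p(2) = 4, p'(2) = 12, so z(1) = 2 - 4/12 = 5/3.

5/3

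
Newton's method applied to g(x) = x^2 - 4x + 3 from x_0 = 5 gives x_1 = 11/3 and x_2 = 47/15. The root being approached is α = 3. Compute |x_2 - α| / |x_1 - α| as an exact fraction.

x_1 - α = 11/3 - 3 = 2/3, so |x_1 - α| = 2/3.
x_2 - α = 47/15 - 3 = 2/15, so |x_2 - α| = 2/15.
Ratio = (2/15) / (2/3) = 1/5.

1/5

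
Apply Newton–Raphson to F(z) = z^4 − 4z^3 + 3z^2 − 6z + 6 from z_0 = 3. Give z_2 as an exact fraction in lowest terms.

149/41

F'(z) = 4z^3 − 12z^2 + 6z − 6.
F(3) = −12, F'(3) = 12, so z_1 = 3 − (−12)/12 = 4.
F(4) = 30, F'(4) = 82, so z_2 = 4 − 30/82 = 149/41.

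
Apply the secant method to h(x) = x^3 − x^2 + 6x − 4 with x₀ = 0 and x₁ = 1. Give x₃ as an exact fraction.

h(0) = −4, h(1) = 2. x₂ = 1 − 2·(1 − 0)/(2 − (−4)) = 2/3.
h(1) = 2, h(2/3) = −4/27. x₃ = (2/3) − (−4/27)·((2/3) − 1)/((−4/27) − 2) = 20/29.

20/29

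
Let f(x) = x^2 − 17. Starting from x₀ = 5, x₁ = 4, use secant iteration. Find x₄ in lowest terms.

f(5) = 8, f(4) = −1. x₂ = 4 − (−1)·(4 − 5)/((−1) − 8) = 37/9.
f(4) = −1, f(37/9) = −8/81. x₃ = (37/9) − (−8/81)·((37/9) − 4)/((−8/81) − (−1)) = 301/73.
f(37/9) = −8/81, f(301/73) = 8/5329. x₄ = (301/73) − (8/5329)·((301/73) − (37/9))/((8/5329) − (−8/81)) = 11153/2705.

11153/2705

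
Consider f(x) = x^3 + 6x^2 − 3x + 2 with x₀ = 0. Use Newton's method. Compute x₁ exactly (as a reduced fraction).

f'(x) = 3x^2 + 12x − 3.
f(0) = 2, f'(0) = −3, so x₁ = 0 − 2/(−3) = 2/3.

2/3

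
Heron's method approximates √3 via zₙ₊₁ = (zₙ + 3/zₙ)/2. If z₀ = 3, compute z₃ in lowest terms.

z₁ = (3 + 3/3)/2 = 2.
z₂ = (2 + 3/2)/2 = 7/4.
z₃ = (7/4 + 3/(7/4))/2 = 97/56.

97/56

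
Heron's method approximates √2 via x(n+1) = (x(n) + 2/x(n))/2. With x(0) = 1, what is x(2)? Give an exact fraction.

17/12

x(1) = (1 + 2/1)/2 = 3/2.
x(2) = (3/2 + 2/(3/2))/2 = 17/12.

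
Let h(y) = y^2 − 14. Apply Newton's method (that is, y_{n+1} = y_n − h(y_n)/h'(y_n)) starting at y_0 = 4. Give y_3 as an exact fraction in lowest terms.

h'(y) = 2y.
h(4) = 2, h'(4) = 8, so y_1 = 4 − 2/8 = 15/4.
h(15/4) = 1/16, h'(15/4) = 15/2, so y_2 = (15/4) − (1/16)/(15/2) = 449/120.
h(449/120) = 1/14400, h'(449/120) = 449/60, so y_3 = (449/120) − (1/14400)/(449/60) = 403201/107760.

403201/107760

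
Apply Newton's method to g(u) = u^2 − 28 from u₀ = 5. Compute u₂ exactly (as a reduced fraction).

g'(u) = 2u.
g(5) = −3, g'(5) = 10, so u₁ = 5 − (−3)/10 = 53/10.
g(53/10) = 9/100, g'(53/10) = 53/5, so u₂ = (53/10) − (9/100)/(53/5) = 5609/1060.

5609/1060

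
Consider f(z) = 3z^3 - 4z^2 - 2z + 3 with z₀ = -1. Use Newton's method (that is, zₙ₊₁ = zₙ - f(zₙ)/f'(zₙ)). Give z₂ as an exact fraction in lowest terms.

f'(z) = 9z^2 - 8z - 2.
f(-1) = -2, f'(-1) = 15, so z₁ = (-1) - (-2)/15 = -13/15.
f(-13/15) = -28/125, f'(-13/15) = 877/75, so z₂ = (-13/15) - (-28/125)/(877/75) = -11149/13155.

-11149/13155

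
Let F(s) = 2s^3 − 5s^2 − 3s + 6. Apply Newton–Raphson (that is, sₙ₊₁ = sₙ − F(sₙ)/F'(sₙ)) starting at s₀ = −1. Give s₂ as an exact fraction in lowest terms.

F'(s) = 6s^2 − 10s − 3.
F(−1) = 2, F'(−1) = 13, so s₁ = (−1) − 2/13 = −15/13.
F(−15/13) = −588/2197, F'(−15/13) = 2793/169, so s₂ = (−15/13) − (−588/2197)/(2793/169) = −281/247.

−281/247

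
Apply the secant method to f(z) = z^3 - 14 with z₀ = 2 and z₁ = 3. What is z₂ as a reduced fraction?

44/19

f(2) = -6, f(3) = 13. z₂ = 3 - 13·(3 - 2)/(13 - (-6)) = 44/19.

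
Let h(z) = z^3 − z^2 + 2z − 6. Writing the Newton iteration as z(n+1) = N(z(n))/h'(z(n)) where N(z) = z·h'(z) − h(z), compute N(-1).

h'(z) = 3z^2 − 2z + 2.
N(z) = z·h'(z) − h(z) = z·(3z^2 − 2z + 2) − (z^3 − z^2 + 2z − 6) = 2z^3 − z^2 + 6.
N(-1) = 3.

3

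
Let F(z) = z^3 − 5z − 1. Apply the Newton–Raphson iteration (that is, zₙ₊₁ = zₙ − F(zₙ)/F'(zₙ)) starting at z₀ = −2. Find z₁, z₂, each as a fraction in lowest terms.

F'(z) = 3z^2 − 5.
F(−2) = 1, F'(−2) = 7, so z₁ = (−2) − 1/7 = −15/7.
F(−15/7) = −43/343, F'(−15/7) = 430/49, so z₂ = (−15/7) − (−43/343)/(430/49) = −149/70.

z₁ = −15/7, z₂ = −149/70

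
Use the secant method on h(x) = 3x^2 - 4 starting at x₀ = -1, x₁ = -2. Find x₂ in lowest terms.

h(-1) = -1, h(-2) = 8. x₂ = (-2) - 8·((-2) - (-1))/(8 - (-1)) = -10/9.

-10/9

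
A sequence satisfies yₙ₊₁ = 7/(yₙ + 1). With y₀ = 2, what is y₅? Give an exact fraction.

y₁ = 7/(2 + 1) = 7/3.
y₂ = 7/(7/3 + 1) = 21/10.
y₃ = 7/(21/10 + 1) = 70/31.
y₄ = 7/(70/31 + 1) = 217/101.
y₅ = 7/(217/101 + 1) = 707/318.

707/318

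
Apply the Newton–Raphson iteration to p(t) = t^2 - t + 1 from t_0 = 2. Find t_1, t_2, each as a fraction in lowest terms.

p'(t) = 2t - 1.
p(2) = 3, p'(2) = 3, so t_1 = 2 - 3/3 = 1.
p(1) = 1, p'(1) = 1, so t_2 = 1 - 1/1 = 0.

t_1 = 1, t_2 = 0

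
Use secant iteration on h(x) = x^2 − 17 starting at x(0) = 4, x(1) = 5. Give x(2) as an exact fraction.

37/9

h(4) = −1, h(5) = 8. x(2) = 5 − 8·(5 − 4)/(8 − (−1)) = 37/9.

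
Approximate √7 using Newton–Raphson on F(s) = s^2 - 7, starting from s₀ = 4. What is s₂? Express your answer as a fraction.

977/368

F'(s) = 2s.
F(4) = 9, F'(4) = 8, so s₁ = 4 - 9/8 = 23/8.
F(23/8) = 81/64, F'(23/8) = 23/4, so s₂ = (23/8) - (81/64)/(23/4) = 977/368.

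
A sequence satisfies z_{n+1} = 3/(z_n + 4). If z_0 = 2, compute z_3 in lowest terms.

9/14

z_1 = 3/(2 + 4) = 1/2.
z_2 = 3/(1/2 + 4) = 2/3.
z_3 = 3/(2/3 + 4) = 9/14.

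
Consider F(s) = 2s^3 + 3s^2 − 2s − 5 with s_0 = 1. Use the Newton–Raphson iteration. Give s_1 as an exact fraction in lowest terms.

6/5

F'(s) = 6s^2 + 6s − 2.
F(1) = −2, F'(1) = 10, so s_1 = 1 − (−2)/10 = 6/5.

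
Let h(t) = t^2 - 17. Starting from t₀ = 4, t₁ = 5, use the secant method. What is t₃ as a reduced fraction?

169/41

h(4) = -1, h(5) = 8. t₂ = 5 - 8·(5 - 4)/(8 - (-1)) = 37/9.
h(5) = 8, h(37/9) = -8/81. t₃ = (37/9) - (-8/81)·((37/9) - 5)/((-8/81) - 8) = 169/41.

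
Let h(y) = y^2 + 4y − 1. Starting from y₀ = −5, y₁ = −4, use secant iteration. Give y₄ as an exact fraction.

−987/233

h(−5) = 4, h(−4) = −1. y₂ = (−4) − (−1)·((−4) − (−5))/((−1) − 4) = −21/5.
h(−4) = −1, h(−21/5) = −4/25. y₃ = (−21/5) − (−4/25)·((−21/5) − (−4))/((−4/25) − (−1)) = −89/21.
h(−21/5) = −4/25, h(−89/21) = 4/441. y₄ = (−89/21) − (4/441)·((−89/21) − (−21/5))/((4/441) − (−4/25)) = −987/233.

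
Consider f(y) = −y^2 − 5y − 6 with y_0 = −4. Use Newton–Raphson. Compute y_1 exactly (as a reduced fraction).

f'(y) = −2y − 5.
f(−4) = −2, f'(−4) = 3, so y_1 = (−4) − (−2)/3 = −10/3.

−10/3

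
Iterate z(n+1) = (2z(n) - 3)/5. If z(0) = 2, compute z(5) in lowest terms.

z(1) = (2·2 - 3)/5 = 1/5.
z(2) = (2·(1/5) - 3)/5 = -13/25.
z(3) = (2·(-13/25) - 3)/5 = -101/125.
z(4) = (2·(-101/125) - 3)/5 = -577/625.
z(5) = (2·(-577/625) - 3)/5 = -3029/3125.

-3029/3125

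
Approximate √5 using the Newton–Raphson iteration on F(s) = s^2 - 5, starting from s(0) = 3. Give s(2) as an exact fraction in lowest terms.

F'(s) = 2s.
F(3) = 4, F'(3) = 6, so s(1) = 3 - 4/6 = 7/3.
F(7/3) = 4/9, F'(7/3) = 14/3, so s(2) = (7/3) - (4/9)/(14/3) = 47/21.

47/21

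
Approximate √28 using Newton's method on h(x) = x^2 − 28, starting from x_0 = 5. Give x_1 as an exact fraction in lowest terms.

53/10

h'(x) = 2x.
h(5) = −3, h'(5) = 10, so x_1 = 5 − (−3)/10 = 53/10.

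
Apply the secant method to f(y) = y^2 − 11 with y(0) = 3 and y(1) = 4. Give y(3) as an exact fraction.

169/51

f(3) = −2, f(4) = 5. y(2) = 4 − 5·(4 − 3)/(5 − (−2)) = 23/7.
f(4) = 5, f(23/7) = −10/49. y(3) = (23/7) − (−10/49)·((23/7) − 4)/((−10/49) − 5) = 169/51.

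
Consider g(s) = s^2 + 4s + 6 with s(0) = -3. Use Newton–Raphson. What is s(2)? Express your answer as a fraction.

g'(s) = 2s + 4.
g(-3) = 3, g'(-3) = -2, so s(1) = (-3) - 3/(-2) = -3/2.
g(-3/2) = 9/4, g'(-3/2) = 1, so s(2) = (-3/2) - (9/4)/1 = -15/4.

-15/4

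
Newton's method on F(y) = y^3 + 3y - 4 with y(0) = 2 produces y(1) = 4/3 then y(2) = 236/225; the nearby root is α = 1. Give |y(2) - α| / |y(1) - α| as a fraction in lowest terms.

y(1) - α = 4/3 - 1 = 1/3, so |y(1) - α| = 1/3.
y(2) - α = 236/225 - 1 = 11/225, so |y(2) - α| = 11/225.
Ratio = (11/225) / (1/3) = 11/75.

11/75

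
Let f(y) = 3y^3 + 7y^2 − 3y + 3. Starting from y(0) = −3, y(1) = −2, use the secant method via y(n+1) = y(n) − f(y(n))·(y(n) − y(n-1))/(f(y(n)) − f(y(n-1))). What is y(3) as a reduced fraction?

−14751/5029

f(−3) = −6, f(−2) = 13. y(2) = (−2) − 13·((−2) − (−3))/(13 − (−6)) = −51/19.
f(−2) = 13, f(−51/19) = 23790/6859. y(3) = (−51/19) − (23790/6859)·((−51/19) − (−2))/((23790/6859) − 13) = −14751/5029.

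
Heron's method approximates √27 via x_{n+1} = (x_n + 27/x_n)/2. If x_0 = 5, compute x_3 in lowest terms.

x_1 = (5 + 27/5)/2 = 26/5.
x_2 = (26/5 + 27/(26/5))/2 = 1351/260.
x_3 = (1351/260 + 27/(1351/260))/2 = 3650401/702520.

3650401/702520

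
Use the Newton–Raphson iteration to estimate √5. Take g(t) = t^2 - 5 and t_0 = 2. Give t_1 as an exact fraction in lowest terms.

9/4

g'(t) = 2t.
g(2) = -1, g'(2) = 4, so t_1 = 2 - (-1)/4 = 9/4.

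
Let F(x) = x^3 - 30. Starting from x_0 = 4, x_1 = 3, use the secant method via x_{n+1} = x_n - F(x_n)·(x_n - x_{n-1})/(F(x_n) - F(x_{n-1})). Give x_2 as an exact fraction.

114/37

F(4) = 34, F(3) = -3. x_2 = 3 - (-3)·(3 - 4)/((-3) - 34) = 114/37.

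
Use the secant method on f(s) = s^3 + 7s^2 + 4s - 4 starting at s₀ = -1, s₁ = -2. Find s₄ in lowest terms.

f(-1) = -2, f(-2) = 8. s₂ = (-2) - 8·((-2) - (-1))/(8 - (-2)) = -6/5.
f(-2) = 8, f(-6/5) = -56/125. s₃ = (-6/5) - (-56/125)·((-6/5) - (-2))/((-56/125) - 8) = -41/33.
f(-6/5) = -56/125, f(-41/33) = -2954/35937. s₄ = (-41/33) - (-2954/35937)·((-41/33) - (-6/5))/((-2954/35937) - (-56/125)) = -146946/117373.

-146946/117373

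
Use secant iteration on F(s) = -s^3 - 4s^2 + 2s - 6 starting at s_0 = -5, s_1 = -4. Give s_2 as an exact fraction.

F(-5) = 9, F(-4) = -14. s_2 = (-4) - (-14)·((-4) - (-5))/((-14) - 9) = -106/23.

-106/23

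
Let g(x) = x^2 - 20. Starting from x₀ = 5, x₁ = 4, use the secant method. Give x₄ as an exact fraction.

1364/305

g(5) = 5, g(4) = -4. x₂ = 4 - (-4)·(4 - 5)/((-4) - 5) = 40/9.
g(4) = -4, g(40/9) = -20/81. x₃ = (40/9) - (-20/81)·((40/9) - 4)/((-20/81) - (-4)) = 85/19.
g(40/9) = -20/81, g(85/19) = 5/361. x₄ = (85/19) - (5/361)·((85/19) - (40/9))/((5/361) - (-20/81)) = 1364/305.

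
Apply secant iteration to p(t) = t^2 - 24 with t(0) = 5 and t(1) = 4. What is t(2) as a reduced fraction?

p(5) = 1, p(4) = -8. t(2) = 4 - (-8)·(4 - 5)/((-8) - 1) = 44/9.

44/9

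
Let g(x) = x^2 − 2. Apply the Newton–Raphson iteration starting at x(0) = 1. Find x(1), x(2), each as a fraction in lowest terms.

x(1) = 3/2, x(2) = 17/12

g'(x) = 2x.
g(1) = −1, g'(1) = 2, so x(1) = 1 − (−1)/2 = 3/2.
g(3/2) = 1/4, g'(3/2) = 3, so x(2) = (3/2) − (1/4)/3 = 17/12.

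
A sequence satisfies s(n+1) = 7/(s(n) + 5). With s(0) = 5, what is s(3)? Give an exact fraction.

399/355

s(1) = 7/(5 + 5) = 7/10.
s(2) = 7/(7/10 + 5) = 70/57.
s(3) = 7/(70/57 + 5) = 399/355.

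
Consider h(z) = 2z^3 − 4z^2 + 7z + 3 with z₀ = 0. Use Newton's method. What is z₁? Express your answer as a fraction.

h'(z) = 6z^2 − 8z + 7.
h(0) = 3, h'(0) = 7, so z₁ = 0 − 3/7 = −3/7.

−3/7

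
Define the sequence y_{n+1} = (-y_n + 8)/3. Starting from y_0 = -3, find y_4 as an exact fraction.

157/81

y_1 = (-(-3) + 8)/3 = 11/3.
y_2 = (-(11/3) + 8)/3 = 13/9.
y_3 = (-(13/9) + 8)/3 = 59/27.
y_4 = (-(59/27) + 8)/3 = 157/81.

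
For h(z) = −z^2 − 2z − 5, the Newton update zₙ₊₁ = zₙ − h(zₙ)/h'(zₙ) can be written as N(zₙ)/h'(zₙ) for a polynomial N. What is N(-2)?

h'(z) = −2z − 2.
N(z) = z·h'(z) − h(z) = z·(−2z − 2) − (−z^2 − 2z − 5) = −z^2 + 5.
N(-2) = 1.

1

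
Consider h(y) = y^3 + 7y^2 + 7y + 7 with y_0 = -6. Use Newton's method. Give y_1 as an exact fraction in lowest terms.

h'(y) = 3y^2 + 14y + 7.
h(-6) = 1, h'(-6) = 31, so y_1 = (-6) - 1/31 = -187/31.

-187/31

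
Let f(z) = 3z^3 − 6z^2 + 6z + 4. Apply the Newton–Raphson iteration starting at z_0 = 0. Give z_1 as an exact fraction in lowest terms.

f'(z) = 9z^2 − 12z + 6.
f(0) = 4, f'(0) = 6, so z_1 = 0 − 4/6 = −2/3.

−2/3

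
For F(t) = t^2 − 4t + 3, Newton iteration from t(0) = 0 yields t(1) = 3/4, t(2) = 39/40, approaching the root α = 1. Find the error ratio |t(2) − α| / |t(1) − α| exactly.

t(1) − α = 3/4 − 1 = −1/4, so |t(1) − α| = 1/4.
t(2) − α = 39/40 − 1 = −1/40, so |t(2) − α| = 1/40.
Ratio = (1/40) / (1/4) = 1/10.

1/10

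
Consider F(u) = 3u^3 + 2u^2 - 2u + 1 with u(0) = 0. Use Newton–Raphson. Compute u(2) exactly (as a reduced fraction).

F'(u) = 9u^2 + 4u - 2.
F(0) = 1, F'(0) = -2, so u(1) = 0 - 1/(-2) = 1/2.
F(1/2) = 7/8, F'(1/2) = 9/4, so u(2) = (1/2) - (7/8)/(9/4) = 1/9.

1/9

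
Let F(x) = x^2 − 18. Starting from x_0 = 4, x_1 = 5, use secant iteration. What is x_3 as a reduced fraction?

F(4) = −2, F(5) = 7. x_2 = 5 − 7·(5 − 4)/(7 − (−2)) = 38/9.
F(5) = 7, F(38/9) = −14/81. x_3 = (38/9) − (−14/81)·((38/9) − 5)/((−14/81) − 7) = 352/83.

352/83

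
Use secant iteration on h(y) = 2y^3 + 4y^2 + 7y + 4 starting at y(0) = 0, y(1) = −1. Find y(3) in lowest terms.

−92/117

h(0) = 4, h(−1) = −1. y(2) = (−1) − (−1)·((−1) − 0)/((−1) − 4) = −4/5.
h(−1) = −1, h(−4/5) = −8/125. y(3) = (−4/5) − (−8/125)·((−4/5) − (−1))/((−8/125) − (−1)) = −92/117.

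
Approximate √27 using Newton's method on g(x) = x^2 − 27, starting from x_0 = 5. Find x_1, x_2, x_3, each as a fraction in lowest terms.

x_1 = 26/5, x_2 = 1351/260, x_3 = 3650401/702520

g'(x) = 2x.
g(5) = −2, g'(5) = 10, so x_1 = 5 − (−2)/10 = 26/5.
g(26/5) = 1/25, g'(26/5) = 52/5, so x_2 = (26/5) − (1/25)/(52/5) = 1351/260.
g(1351/260) = 1/67600, g'(1351/260) = 1351/130, so x_3 = (1351/260) − (1/67600)/(1351/130) = 3650401/702520.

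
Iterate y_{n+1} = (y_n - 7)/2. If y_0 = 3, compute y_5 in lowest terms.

y_1 = (3 - 7)/2 = -2.
y_2 = ((-2) - 7)/2 = -9/2.
y_3 = ((-9/2) - 7)/2 = -23/4.
y_4 = ((-23/4) - 7)/2 = -51/8.
y_5 = ((-51/8) - 7)/2 = -107/16.

-107/16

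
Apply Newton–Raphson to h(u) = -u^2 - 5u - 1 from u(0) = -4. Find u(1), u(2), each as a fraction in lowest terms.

h'(u) = -2u - 5.
h(-4) = 3, h'(-4) = 3, so u(1) = (-4) - 3/3 = -5.
h(-5) = -1, h'(-5) = 5, so u(2) = (-5) - (-1)/5 = -24/5.

u(1) = -5, u(2) = -24/5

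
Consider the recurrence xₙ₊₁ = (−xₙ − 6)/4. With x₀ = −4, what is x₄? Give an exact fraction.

x₁ = (−(−4) − 6)/4 = −1/2.
x₂ = (−(−1/2) − 6)/4 = −11/8.
x₃ = (−(−11/8) − 6)/4 = −37/32.
x₄ = (−(−37/32) − 6)/4 = −155/128.

−155/128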